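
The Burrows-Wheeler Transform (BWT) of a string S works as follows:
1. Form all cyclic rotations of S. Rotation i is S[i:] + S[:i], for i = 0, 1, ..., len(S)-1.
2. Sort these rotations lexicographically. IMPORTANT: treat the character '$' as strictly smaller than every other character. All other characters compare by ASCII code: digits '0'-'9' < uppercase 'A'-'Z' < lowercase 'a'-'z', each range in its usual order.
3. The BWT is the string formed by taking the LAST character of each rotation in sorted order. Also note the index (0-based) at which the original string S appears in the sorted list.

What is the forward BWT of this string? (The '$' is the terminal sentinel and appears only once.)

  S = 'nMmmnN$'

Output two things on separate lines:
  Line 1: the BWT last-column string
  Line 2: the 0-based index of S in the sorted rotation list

Answer: NnnMm$m
5

Derivation:
All 7 rotations (rotation i = S[i:]+S[:i]):
  rot[0] = nMmmnN$
  rot[1] = MmmnN$n
  rot[2] = mmnN$nM
  rot[3] = mnN$nMm
  rot[4] = nN$nMmm
  rot[5] = N$nMmmn
  rot[6] = $nMmmnN
Sorted (with $ < everything):
  sorted[0] = $nMmmnN  (last char: 'N')
  sorted[1] = MmmnN$n  (last char: 'n')
  sorted[2] = N$nMmmn  (last char: 'n')
  sorted[3] = mmnN$nM  (last char: 'M')
  sorted[4] = mnN$nMm  (last char: 'm')
  sorted[5] = nMmmnN$  (last char: '$')
  sorted[6] = nN$nMmm  (last char: 'm')
Last column: NnnMm$m
Original string S is at sorted index 5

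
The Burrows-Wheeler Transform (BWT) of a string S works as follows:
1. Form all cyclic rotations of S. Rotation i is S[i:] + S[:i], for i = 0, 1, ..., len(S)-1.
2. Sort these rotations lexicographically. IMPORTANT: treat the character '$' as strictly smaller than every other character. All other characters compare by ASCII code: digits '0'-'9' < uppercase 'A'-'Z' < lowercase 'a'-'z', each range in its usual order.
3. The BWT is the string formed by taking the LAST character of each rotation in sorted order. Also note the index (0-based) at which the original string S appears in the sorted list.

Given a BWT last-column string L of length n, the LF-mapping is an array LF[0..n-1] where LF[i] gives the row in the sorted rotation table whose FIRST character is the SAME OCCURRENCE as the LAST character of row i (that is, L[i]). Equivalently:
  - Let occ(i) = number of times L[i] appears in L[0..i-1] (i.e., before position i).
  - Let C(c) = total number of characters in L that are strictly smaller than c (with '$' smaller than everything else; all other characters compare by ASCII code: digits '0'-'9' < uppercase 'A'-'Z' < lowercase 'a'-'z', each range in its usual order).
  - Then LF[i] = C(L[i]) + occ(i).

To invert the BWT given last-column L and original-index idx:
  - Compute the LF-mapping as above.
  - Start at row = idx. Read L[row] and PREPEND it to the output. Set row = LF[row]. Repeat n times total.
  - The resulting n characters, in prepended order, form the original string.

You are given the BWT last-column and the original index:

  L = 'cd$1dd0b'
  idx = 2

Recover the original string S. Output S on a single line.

Answer: 1bdd0dc$

Derivation:
LF mapping: 4 5 0 2 6 7 1 3
Walk LF starting at row 2, prepending L[row]:
  step 1: row=2, L[2]='$', prepend. Next row=LF[2]=0
  step 2: row=0, L[0]='c', prepend. Next row=LF[0]=4
  step 3: row=4, L[4]='d', prepend. Next row=LF[4]=6
  step 4: row=6, L[6]='0', prepend. Next row=LF[6]=1
  step 5: row=1, L[1]='d', prepend. Next row=LF[1]=5
  step 6: row=5, L[5]='d', prepend. Next row=LF[5]=7
  step 7: row=7, L[7]='b', prepend. Next row=LF[7]=3
  step 8: row=3, L[3]='1', prepend. Next row=LF[3]=2
Reversed output: 1bdd0dc$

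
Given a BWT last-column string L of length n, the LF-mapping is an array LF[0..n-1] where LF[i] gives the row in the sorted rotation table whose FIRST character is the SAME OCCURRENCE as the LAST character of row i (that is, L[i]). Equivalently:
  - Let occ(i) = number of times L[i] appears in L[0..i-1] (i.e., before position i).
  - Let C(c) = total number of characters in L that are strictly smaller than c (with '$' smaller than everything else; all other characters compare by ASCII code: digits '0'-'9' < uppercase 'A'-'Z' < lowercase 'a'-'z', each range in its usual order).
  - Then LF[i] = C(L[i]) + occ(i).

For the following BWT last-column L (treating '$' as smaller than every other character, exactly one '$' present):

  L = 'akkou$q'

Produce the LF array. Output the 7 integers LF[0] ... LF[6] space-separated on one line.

Answer: 1 2 3 4 6 0 5

Derivation:
Char counts: '$':1, 'a':1, 'k':2, 'o':1, 'q':1, 'u':1
C (first-col start): C('$')=0, C('a')=1, C('k')=2, C('o')=4, C('q')=5, C('u')=6
L[0]='a': occ=0, LF[0]=C('a')+0=1+0=1
L[1]='k': occ=0, LF[1]=C('k')+0=2+0=2
L[2]='k': occ=1, LF[2]=C('k')+1=2+1=3
L[3]='o': occ=0, LF[3]=C('o')+0=4+0=4
L[4]='u': occ=0, LF[4]=C('u')+0=6+0=6
L[5]='$': occ=0, LF[5]=C('$')+0=0+0=0
L[6]='q': occ=0, LF[6]=C('q')+0=5+0=5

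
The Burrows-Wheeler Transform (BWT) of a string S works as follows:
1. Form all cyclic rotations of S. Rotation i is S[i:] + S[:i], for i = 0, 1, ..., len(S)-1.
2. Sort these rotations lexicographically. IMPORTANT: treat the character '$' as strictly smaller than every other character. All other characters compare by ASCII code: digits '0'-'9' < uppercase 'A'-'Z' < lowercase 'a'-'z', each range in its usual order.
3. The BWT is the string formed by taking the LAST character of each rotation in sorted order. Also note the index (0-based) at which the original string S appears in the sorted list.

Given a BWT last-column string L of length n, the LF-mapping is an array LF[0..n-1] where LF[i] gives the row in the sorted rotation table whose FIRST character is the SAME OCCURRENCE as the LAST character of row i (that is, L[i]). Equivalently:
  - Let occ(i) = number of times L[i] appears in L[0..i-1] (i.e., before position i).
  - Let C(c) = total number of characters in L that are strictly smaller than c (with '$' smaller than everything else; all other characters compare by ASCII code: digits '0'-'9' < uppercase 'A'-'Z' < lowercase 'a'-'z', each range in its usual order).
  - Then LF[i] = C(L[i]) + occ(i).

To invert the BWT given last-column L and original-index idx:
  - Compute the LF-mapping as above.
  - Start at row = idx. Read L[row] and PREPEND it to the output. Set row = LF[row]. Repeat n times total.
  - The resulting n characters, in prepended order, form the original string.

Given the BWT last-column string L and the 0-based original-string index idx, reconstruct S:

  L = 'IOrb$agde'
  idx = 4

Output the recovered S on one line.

LF mapping: 1 2 8 4 0 3 7 5 6
Walk LF starting at row 4, prepending L[row]:
  step 1: row=4, L[4]='$', prepend. Next row=LF[4]=0
  step 2: row=0, L[0]='I', prepend. Next row=LF[0]=1
  step 3: row=1, L[1]='O', prepend. Next row=LF[1]=2
  step 4: row=2, L[2]='r', prepend. Next row=LF[2]=8
  step 5: row=8, L[8]='e', prepend. Next row=LF[8]=6
  step 6: row=6, L[6]='g', prepend. Next row=LF[6]=7
  step 7: row=7, L[7]='d', prepend. Next row=LF[7]=5
  step 8: row=5, L[5]='a', prepend. Next row=LF[5]=3
  step 9: row=3, L[3]='b', prepend. Next row=LF[3]=4
Reversed output: badgerOI$

Answer: badgerOI$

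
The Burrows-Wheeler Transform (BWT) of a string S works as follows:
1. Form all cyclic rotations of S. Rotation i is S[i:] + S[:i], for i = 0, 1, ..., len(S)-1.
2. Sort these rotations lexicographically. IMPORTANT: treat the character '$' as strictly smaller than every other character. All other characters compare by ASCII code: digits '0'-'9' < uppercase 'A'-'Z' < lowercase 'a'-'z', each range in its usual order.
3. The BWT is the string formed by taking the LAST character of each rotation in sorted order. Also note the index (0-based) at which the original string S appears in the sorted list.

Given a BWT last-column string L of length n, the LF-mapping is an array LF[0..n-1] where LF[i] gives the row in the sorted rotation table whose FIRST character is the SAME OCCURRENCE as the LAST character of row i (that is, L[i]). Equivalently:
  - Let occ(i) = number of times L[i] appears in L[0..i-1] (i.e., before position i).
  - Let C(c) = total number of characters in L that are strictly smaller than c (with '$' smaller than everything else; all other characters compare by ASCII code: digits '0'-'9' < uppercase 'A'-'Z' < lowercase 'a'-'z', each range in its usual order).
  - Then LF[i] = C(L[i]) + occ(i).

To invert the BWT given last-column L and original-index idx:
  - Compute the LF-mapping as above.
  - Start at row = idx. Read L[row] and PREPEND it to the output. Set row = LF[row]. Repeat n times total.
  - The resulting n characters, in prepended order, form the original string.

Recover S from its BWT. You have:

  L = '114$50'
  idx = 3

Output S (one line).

LF mapping: 2 3 4 0 5 1
Walk LF starting at row 3, prepending L[row]:
  step 1: row=3, L[3]='$', prepend. Next row=LF[3]=0
  step 2: row=0, L[0]='1', prepend. Next row=LF[0]=2
  step 3: row=2, L[2]='4', prepend. Next row=LF[2]=4
  step 4: row=4, L[4]='5', prepend. Next row=LF[4]=5
  step 5: row=5, L[5]='0', prepend. Next row=LF[5]=1
  step 6: row=1, L[1]='1', prepend. Next row=LF[1]=3
Reversed output: 10541$

Answer: 10541$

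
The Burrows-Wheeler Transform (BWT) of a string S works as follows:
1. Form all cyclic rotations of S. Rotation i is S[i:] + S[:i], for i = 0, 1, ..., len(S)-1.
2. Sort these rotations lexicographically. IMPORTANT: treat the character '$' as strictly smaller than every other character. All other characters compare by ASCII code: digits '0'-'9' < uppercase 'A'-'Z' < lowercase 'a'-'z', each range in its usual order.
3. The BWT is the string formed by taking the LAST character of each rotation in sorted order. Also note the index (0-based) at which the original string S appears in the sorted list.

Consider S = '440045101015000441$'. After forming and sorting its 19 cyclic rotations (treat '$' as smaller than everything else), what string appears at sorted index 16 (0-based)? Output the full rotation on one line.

All 19 rotations (rotation i = S[i:]+S[:i]):
  rot[0] = 440045101015000441$
  rot[1] = 40045101015000441$4
  rot[2] = 0045101015000441$44
  rot[3] = 045101015000441$440
  rot[4] = 45101015000441$4400
  rot[5] = 5101015000441$44004
  rot[6] = 101015000441$440045
  rot[7] = 01015000441$4400451
  rot[8] = 1015000441$44004510
  rot[9] = 015000441$440045101
  rot[10] = 15000441$4400451010
  rot[11] = 5000441$44004510101
  rot[12] = 000441$440045101015
  rot[13] = 00441$4400451010150
  rot[14] = 0441$44004510101500
  rot[15] = 441$440045101015000
  rot[16] = 41$4400451010150004
  rot[17] = 1$44004510101500044
  rot[18] = $440045101015000441
Sorted (with $ < everything):
  sorted[0] = $440045101015000441
  sorted[1] = 000441$440045101015
  sorted[2] = 00441$4400451010150
  sorted[3] = 0045101015000441$44
  sorted[4] = 01015000441$4400451
  sorted[5] = 015000441$440045101
  sorted[6] = 0441$44004510101500
  sorted[7] = 045101015000441$440
  sorted[8] = 1$44004510101500044
  sorted[9] = 101015000441$440045
  sorted[10] = 1015000441$44004510
  sorted[11] = 15000441$4400451010
  sorted[12] = 40045101015000441$4
  sorted[13] = 41$4400451010150004
  sorted[14] = 440045101015000441$
  sorted[15] = 441$440045101015000
  sorted[16] = 45101015000441$4400
  sorted[17] = 5000441$44004510101
  sorted[18] = 5101015000441$44004
sorted[16] = 45101015000441$4400

Answer: 45101015000441$4400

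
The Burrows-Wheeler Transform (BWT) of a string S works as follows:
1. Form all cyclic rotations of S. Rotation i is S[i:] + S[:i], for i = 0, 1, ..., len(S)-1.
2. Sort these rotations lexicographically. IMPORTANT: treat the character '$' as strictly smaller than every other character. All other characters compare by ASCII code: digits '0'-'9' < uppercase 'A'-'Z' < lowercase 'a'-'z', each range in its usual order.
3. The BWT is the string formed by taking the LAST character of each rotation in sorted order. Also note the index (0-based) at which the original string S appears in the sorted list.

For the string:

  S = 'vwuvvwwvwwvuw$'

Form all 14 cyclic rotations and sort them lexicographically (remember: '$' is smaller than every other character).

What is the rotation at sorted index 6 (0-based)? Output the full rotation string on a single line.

Answer: vwwvuw$vwuvvww

Derivation:
All 14 rotations (rotation i = S[i:]+S[:i]):
  rot[0] = vwuvvwwvwwvuw$
  rot[1] = wuvvwwvwwvuw$v
  rot[2] = uvvwwvwwvuw$vw
  rot[3] = vvwwvwwvuw$vwu
  rot[4] = vwwvwwvuw$vwuv
  rot[5] = wwvwwvuw$vwuvv
  rot[6] = wvwwvuw$vwuvvw
  rot[7] = vwwvuw$vwuvvww
  rot[8] = wwvuw$vwuvvwwv
  rot[9] = wvuw$vwuvvwwvw
  rot[10] = vuw$vwuvvwwvww
  rot[11] = uw$vwuvvwwvwwv
  rot[12] = w$vwuvvwwvwwvu
  rot[13] = $vwuvvwwvwwvuw
Sorted (with $ < everything):
  sorted[0] = $vwuvvwwvwwvuw
  sorted[1] = uvvwwvwwvuw$vw
  sorted[2] = uw$vwuvvwwvwwv
  sorted[3] = vuw$vwuvvwwvww
  sorted[4] = vvwwvwwvuw$vwu
  sorted[5] = vwuvvwwvwwvuw$
  sorted[6] = vwwvuw$vwuvvww
  sorted[7] = vwwvwwvuw$vwuv
  sorted[8] = w$vwuvvwwvwwvu
  sorted[9] = wuvvwwvwwvuw$v
  sorted[10] = wvuw$vwuvvwwvw
  sorted[11] = wvwwvuw$vwuvvw
  sorted[12] = wwvuw$vwuvvwwv
  sorted[13] = wwvwwvuw$vwuvv
sorted[6] = vwwvuw$vwuvvww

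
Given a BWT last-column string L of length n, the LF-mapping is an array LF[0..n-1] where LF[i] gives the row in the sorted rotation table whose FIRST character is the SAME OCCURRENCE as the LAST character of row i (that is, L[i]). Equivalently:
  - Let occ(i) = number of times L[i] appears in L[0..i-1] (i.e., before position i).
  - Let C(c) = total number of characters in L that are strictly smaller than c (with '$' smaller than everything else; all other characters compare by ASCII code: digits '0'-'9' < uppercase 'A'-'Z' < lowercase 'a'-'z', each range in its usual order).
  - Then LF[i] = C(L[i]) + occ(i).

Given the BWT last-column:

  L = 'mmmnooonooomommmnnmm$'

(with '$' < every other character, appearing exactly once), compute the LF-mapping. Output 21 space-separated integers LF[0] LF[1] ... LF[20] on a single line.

Char counts: '$':1, 'm':9, 'n':4, 'o':7
C (first-col start): C('$')=0, C('m')=1, C('n')=10, C('o')=14
L[0]='m': occ=0, LF[0]=C('m')+0=1+0=1
L[1]='m': occ=1, LF[1]=C('m')+1=1+1=2
L[2]='m': occ=2, LF[2]=C('m')+2=1+2=3
L[3]='n': occ=0, LF[3]=C('n')+0=10+0=10
L[4]='o': occ=0, LF[4]=C('o')+0=14+0=14
L[5]='o': occ=1, LF[5]=C('o')+1=14+1=15
L[6]='o': occ=2, LF[6]=C('o')+2=14+2=16
L[7]='n': occ=1, LF[7]=C('n')+1=10+1=11
L[8]='o': occ=3, LF[8]=C('o')+3=14+3=17
L[9]='o': occ=4, LF[9]=C('o')+4=14+4=18
L[10]='o': occ=5, LF[10]=C('o')+5=14+5=19
L[11]='m': occ=3, LF[11]=C('m')+3=1+3=4
L[12]='o': occ=6, LF[12]=C('o')+6=14+6=20
L[13]='m': occ=4, LF[13]=C('m')+4=1+4=5
L[14]='m': occ=5, LF[14]=C('m')+5=1+5=6
L[15]='m': occ=6, LF[15]=C('m')+6=1+6=7
L[16]='n': occ=2, LF[16]=C('n')+2=10+2=12
L[17]='n': occ=3, LF[17]=C('n')+3=10+3=13
L[18]='m': occ=7, LF[18]=C('m')+7=1+7=8
L[19]='m': occ=8, LF[19]=C('m')+8=1+8=9
L[20]='$': occ=0, LF[20]=C('$')+0=0+0=0

Answer: 1 2 3 10 14 15 16 11 17 18 19 4 20 5 6 7 12 13 8 9 0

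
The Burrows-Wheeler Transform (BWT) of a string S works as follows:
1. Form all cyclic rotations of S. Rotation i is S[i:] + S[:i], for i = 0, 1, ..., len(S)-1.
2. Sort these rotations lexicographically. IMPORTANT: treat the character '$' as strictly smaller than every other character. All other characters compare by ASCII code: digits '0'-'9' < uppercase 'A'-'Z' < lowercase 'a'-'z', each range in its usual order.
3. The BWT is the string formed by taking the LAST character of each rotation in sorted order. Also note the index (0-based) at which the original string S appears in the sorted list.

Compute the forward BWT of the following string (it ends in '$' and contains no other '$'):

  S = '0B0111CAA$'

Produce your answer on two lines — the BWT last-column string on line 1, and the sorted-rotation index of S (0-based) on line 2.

All 10 rotations (rotation i = S[i:]+S[:i]):
  rot[0] = 0B0111CAA$
  rot[1] = B0111CAA$0
  rot[2] = 0111CAA$0B
  rot[3] = 111CAA$0B0
  rot[4] = 11CAA$0B01
  rot[5] = 1CAA$0B011
  rot[6] = CAA$0B0111
  rot[7] = AA$0B0111C
  rot[8] = A$0B0111CA
  rot[9] = $0B0111CAA
Sorted (with $ < everything):
  sorted[0] = $0B0111CAA  (last char: 'A')
  sorted[1] = 0111CAA$0B  (last char: 'B')
  sorted[2] = 0B0111CAA$  (last char: '$')
  sorted[3] = 111CAA$0B0  (last char: '0')
  sorted[4] = 11CAA$0B01  (last char: '1')
  sorted[5] = 1CAA$0B011  (last char: '1')
  sorted[6] = A$0B0111CA  (last char: 'A')
  sorted[7] = AA$0B0111C  (last char: 'C')
  sorted[8] = B0111CAA$0  (last char: '0')
  sorted[9] = CAA$0B0111  (last char: '1')
Last column: AB$011AC01
Original string S is at sorted index 2

Answer: AB$011AC01
2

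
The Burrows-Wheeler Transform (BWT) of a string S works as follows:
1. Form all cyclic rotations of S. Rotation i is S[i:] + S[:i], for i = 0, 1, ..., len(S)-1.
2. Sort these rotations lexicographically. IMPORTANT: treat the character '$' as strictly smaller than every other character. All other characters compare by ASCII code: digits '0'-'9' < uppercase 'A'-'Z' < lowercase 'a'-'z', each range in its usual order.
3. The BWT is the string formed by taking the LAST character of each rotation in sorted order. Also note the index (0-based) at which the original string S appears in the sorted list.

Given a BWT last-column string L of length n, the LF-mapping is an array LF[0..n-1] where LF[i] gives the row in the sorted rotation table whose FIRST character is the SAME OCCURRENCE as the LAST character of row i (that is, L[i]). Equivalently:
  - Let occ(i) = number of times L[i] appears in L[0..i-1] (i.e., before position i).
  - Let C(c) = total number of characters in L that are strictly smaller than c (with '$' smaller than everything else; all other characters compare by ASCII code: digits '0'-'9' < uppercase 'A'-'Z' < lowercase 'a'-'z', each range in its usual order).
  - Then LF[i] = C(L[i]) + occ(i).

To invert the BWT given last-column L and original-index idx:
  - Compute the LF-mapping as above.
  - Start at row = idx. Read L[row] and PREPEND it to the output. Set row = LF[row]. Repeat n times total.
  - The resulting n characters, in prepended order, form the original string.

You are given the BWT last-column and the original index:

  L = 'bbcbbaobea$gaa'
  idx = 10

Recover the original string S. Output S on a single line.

LF mapping: 5 6 10 7 8 1 13 9 11 2 0 12 3 4
Walk LF starting at row 10, prepending L[row]:
  step 1: row=10, L[10]='$', prepend. Next row=LF[10]=0
  step 2: row=0, L[0]='b', prepend. Next row=LF[0]=5
  step 3: row=5, L[5]='a', prepend. Next row=LF[5]=1
  step 4: row=1, L[1]='b', prepend. Next row=LF[1]=6
  step 5: row=6, L[6]='o', prepend. Next row=LF[6]=13
  step 6: row=13, L[13]='a', prepend. Next row=LF[13]=4
  step 7: row=4, L[4]='b', prepend. Next row=LF[4]=8
  step 8: row=8, L[8]='e', prepend. Next row=LF[8]=11
  step 9: row=11, L[11]='g', prepend. Next row=LF[11]=12
  step 10: row=12, L[12]='a', prepend. Next row=LF[12]=3
  step 11: row=3, L[3]='b', prepend. Next row=LF[3]=7
  step 12: row=7, L[7]='b', prepend. Next row=LF[7]=9
  step 13: row=9, L[9]='a', prepend. Next row=LF[9]=2
  step 14: row=2, L[2]='c', prepend. Next row=LF[2]=10
Reversed output: cabbagebaobab$

Answer: cabbagebaobab$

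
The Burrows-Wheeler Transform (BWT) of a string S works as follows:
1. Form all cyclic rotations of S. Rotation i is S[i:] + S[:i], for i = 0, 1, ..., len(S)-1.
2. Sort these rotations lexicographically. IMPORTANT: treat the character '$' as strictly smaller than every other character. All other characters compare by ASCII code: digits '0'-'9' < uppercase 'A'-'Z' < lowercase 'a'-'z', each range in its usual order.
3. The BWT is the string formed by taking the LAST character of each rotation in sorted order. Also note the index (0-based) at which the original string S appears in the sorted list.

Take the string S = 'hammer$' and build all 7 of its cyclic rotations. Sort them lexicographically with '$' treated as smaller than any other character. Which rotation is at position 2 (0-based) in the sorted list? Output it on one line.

All 7 rotations (rotation i = S[i:]+S[:i]):
  rot[0] = hammer$
  rot[1] = ammer$h
  rot[2] = mmer$ha
  rot[3] = mer$ham
  rot[4] = er$hamm
  rot[5] = r$hamme
  rot[6] = $hammer
Sorted (with $ < everything):
  sorted[0] = $hammer
  sorted[1] = ammer$h
  sorted[2] = er$hamm
  sorted[3] = hammer$
  sorted[4] = mer$ham
  sorted[5] = mmer$ha
  sorted[6] = r$hamme
sorted[2] = er$hamm

Answer: er$hamm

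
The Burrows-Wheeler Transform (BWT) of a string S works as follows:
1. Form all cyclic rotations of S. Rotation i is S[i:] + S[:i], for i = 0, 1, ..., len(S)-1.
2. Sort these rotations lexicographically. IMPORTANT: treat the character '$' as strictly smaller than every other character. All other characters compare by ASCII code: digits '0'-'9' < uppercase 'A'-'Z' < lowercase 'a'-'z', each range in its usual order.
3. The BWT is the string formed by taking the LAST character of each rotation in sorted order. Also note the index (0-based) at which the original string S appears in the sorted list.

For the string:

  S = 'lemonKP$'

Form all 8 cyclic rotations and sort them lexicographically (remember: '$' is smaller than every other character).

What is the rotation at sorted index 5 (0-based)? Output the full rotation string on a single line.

Answer: monKP$le

Derivation:
All 8 rotations (rotation i = S[i:]+S[:i]):
  rot[0] = lemonKP$
  rot[1] = emonKP$l
  rot[2] = monKP$le
  rot[3] = onKP$lem
  rot[4] = nKP$lemo
  rot[5] = KP$lemon
  rot[6] = P$lemonK
  rot[7] = $lemonKP
Sorted (with $ < everything):
  sorted[0] = $lemonKP
  sorted[1] = KP$lemon
  sorted[2] = P$lemonK
  sorted[3] = emonKP$l
  sorted[4] = lemonKP$
  sorted[5] = monKP$le
  sorted[6] = nKP$lemo
  sorted[7] = onKP$lem
sorted[5] = monKP$le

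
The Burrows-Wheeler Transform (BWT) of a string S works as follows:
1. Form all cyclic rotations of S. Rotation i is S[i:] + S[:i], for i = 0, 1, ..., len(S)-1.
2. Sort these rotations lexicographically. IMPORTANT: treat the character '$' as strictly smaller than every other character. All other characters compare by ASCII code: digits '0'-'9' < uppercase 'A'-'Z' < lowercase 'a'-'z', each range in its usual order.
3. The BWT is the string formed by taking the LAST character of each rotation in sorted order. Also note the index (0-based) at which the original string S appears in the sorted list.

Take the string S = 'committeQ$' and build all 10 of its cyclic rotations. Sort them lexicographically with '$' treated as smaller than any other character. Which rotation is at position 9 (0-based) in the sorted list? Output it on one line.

All 10 rotations (rotation i = S[i:]+S[:i]):
  rot[0] = committeQ$
  rot[1] = ommitteQ$c
  rot[2] = mmitteQ$co
  rot[3] = mitteQ$com
  rot[4] = itteQ$comm
  rot[5] = tteQ$commi
  rot[6] = teQ$commit
  rot[7] = eQ$committ
  rot[8] = Q$committe
  rot[9] = $committeQ
Sorted (with $ < everything):
  sorted[0] = $committeQ
  sorted[1] = Q$committe
  sorted[2] = committeQ$
  sorted[3] = eQ$committ
  sorted[4] = itteQ$comm
  sorted[5] = mitteQ$com
  sorted[6] = mmitteQ$co
  sorted[7] = ommitteQ$c
  sorted[8] = teQ$commit
  sorted[9] = tteQ$commi
sorted[9] = tteQ$commi

Answer: tteQ$commi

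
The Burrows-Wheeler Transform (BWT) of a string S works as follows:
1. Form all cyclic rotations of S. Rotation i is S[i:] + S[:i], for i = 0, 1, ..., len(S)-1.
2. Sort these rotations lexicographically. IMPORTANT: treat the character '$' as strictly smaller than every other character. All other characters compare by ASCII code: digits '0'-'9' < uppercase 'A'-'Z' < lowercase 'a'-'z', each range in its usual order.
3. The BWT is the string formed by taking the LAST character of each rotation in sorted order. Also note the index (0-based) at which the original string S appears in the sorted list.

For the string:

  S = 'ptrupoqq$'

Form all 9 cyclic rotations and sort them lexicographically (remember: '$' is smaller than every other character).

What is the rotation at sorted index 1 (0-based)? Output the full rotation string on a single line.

Answer: oqq$ptrup

Derivation:
All 9 rotations (rotation i = S[i:]+S[:i]):
  rot[0] = ptrupoqq$
  rot[1] = trupoqq$p
  rot[2] = rupoqq$pt
  rot[3] = upoqq$ptr
  rot[4] = poqq$ptru
  rot[5] = oqq$ptrup
  rot[6] = qq$ptrupo
  rot[7] = q$ptrupoq
  rot[8] = $ptrupoqq
Sorted (with $ < everything):
  sorted[0] = $ptrupoqq
  sorted[1] = oqq$ptrup
  sorted[2] = poqq$ptru
  sorted[3] = ptrupoqq$
  sorted[4] = q$ptrupoq
  sorted[5] = qq$ptrupo
  sorted[6] = rupoqq$pt
  sorted[7] = trupoqq$p
  sorted[8] = upoqq$ptr
sorted[1] = oqq$ptrup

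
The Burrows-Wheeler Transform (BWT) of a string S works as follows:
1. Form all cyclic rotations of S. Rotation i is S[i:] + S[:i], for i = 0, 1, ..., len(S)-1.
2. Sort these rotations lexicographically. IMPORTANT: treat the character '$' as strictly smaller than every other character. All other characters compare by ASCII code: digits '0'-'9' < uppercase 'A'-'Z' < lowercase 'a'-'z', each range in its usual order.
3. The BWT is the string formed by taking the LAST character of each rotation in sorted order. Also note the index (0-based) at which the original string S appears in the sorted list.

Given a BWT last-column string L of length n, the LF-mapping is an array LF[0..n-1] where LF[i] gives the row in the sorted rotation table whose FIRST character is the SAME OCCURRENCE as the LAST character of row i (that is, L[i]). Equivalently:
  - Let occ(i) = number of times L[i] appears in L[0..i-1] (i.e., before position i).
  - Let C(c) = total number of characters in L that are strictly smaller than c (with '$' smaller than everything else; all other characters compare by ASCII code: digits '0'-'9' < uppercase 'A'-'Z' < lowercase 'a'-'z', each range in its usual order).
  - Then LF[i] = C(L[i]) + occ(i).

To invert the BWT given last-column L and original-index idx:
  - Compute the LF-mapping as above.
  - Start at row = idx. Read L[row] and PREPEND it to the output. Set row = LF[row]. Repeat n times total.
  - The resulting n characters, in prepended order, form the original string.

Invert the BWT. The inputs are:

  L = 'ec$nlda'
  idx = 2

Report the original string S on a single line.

LF mapping: 4 2 0 6 5 3 1
Walk LF starting at row 2, prepending L[row]:
  step 1: row=2, L[2]='$', prepend. Next row=LF[2]=0
  step 2: row=0, L[0]='e', prepend. Next row=LF[0]=4
  step 3: row=4, L[4]='l', prepend. Next row=LF[4]=5
  step 4: row=5, L[5]='d', prepend. Next row=LF[5]=3
  step 5: row=3, L[3]='n', prepend. Next row=LF[3]=6
  step 6: row=6, L[6]='a', prepend. Next row=LF[6]=1
  step 7: row=1, L[1]='c', prepend. Next row=LF[1]=2
Reversed output: candle$

Answer: candle$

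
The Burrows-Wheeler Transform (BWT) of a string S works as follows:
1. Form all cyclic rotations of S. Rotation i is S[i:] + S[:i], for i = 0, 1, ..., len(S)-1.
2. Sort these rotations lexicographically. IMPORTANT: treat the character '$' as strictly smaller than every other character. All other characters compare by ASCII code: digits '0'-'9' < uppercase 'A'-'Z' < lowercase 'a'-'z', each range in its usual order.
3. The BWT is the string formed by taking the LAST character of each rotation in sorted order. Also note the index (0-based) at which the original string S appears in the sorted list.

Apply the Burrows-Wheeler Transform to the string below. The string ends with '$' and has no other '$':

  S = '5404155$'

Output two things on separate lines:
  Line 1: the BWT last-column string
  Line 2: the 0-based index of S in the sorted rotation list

Answer: 544505$1
6

Derivation:
All 8 rotations (rotation i = S[i:]+S[:i]):
  rot[0] = 5404155$
  rot[1] = 404155$5
  rot[2] = 04155$54
  rot[3] = 4155$540
  rot[4] = 155$5404
  rot[5] = 55$54041
  rot[6] = 5$540415
  rot[7] = $5404155
Sorted (with $ < everything):
  sorted[0] = $5404155  (last char: '5')
  sorted[1] = 04155$54  (last char: '4')
  sorted[2] = 155$5404  (last char: '4')
  sorted[3] = 404155$5  (last char: '5')
  sorted[4] = 4155$540  (last char: '0')
  sorted[5] = 5$540415  (last char: '5')
  sorted[6] = 5404155$  (last char: '$')
  sorted[7] = 55$54041  (last char: '1')
Last column: 544505$1
Original string S is at sorted index 6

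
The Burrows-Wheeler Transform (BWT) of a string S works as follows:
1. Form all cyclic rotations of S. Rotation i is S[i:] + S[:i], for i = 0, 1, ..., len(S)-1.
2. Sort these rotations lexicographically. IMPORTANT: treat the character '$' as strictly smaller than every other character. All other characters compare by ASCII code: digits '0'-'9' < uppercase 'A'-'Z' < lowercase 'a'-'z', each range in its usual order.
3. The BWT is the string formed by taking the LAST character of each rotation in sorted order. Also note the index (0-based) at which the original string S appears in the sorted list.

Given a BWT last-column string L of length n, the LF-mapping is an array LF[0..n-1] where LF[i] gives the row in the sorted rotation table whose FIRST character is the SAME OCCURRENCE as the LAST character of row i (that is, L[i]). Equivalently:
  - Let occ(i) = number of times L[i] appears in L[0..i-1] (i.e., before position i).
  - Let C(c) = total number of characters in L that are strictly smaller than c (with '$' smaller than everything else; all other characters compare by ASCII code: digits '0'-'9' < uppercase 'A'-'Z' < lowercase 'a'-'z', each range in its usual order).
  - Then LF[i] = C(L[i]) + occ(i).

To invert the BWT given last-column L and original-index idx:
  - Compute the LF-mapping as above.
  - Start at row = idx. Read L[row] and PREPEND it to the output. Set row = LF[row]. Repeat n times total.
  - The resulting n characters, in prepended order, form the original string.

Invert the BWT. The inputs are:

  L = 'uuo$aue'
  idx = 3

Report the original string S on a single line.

LF mapping: 4 5 3 0 1 6 2
Walk LF starting at row 3, prepending L[row]:
  step 1: row=3, L[3]='$', prepend. Next row=LF[3]=0
  step 2: row=0, L[0]='u', prepend. Next row=LF[0]=4
  step 3: row=4, L[4]='a', prepend. Next row=LF[4]=1
  step 4: row=1, L[1]='u', prepend. Next row=LF[1]=5
  step 5: row=5, L[5]='u', prepend. Next row=LF[5]=6
  step 6: row=6, L[6]='e', prepend. Next row=LF[6]=2
  step 7: row=2, L[2]='o', prepend. Next row=LF[2]=3
Reversed output: oeuuau$

Answer: oeuuau$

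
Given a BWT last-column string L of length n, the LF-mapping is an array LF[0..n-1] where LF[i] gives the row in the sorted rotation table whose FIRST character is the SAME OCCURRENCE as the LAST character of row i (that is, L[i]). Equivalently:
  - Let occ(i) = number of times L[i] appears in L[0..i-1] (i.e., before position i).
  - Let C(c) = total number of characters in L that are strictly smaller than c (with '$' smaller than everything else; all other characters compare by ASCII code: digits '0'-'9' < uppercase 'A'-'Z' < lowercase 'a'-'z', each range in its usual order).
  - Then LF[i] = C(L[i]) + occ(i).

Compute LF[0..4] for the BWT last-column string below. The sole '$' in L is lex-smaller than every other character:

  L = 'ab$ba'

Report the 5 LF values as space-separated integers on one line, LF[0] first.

Answer: 1 3 0 4 2

Derivation:
Char counts: '$':1, 'a':2, 'b':2
C (first-col start): C('$')=0, C('a')=1, C('b')=3
L[0]='a': occ=0, LF[0]=C('a')+0=1+0=1
L[1]='b': occ=0, LF[1]=C('b')+0=3+0=3
L[2]='$': occ=0, LF[2]=C('$')+0=0+0=0
L[3]='b': occ=1, LF[3]=C('b')+1=3+1=4
L[4]='a': occ=1, LF[4]=C('a')+1=1+1=2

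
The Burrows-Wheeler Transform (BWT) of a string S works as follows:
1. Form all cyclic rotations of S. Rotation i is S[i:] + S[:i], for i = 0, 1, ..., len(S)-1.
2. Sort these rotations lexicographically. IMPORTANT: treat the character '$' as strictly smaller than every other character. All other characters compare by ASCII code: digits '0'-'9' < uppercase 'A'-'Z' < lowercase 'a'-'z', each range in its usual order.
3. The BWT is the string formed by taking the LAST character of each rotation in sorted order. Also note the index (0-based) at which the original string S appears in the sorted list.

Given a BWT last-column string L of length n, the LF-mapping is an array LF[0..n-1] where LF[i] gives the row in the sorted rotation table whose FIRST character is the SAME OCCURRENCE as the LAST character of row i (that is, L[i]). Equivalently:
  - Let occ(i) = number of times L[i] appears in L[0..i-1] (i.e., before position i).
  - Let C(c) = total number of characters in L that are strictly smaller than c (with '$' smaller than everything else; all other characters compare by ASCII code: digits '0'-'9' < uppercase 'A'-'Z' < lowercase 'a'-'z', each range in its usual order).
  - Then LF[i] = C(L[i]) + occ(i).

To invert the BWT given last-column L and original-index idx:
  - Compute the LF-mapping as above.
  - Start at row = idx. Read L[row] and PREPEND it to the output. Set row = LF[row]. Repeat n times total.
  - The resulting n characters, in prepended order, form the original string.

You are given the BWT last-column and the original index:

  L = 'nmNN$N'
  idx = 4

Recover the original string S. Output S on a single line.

Answer: mNNNn$

Derivation:
LF mapping: 5 4 1 2 0 3
Walk LF starting at row 4, prepending L[row]:
  step 1: row=4, L[4]='$', prepend. Next row=LF[4]=0
  step 2: row=0, L[0]='n', prepend. Next row=LF[0]=5
  step 3: row=5, L[5]='N', prepend. Next row=LF[5]=3
  step 4: row=3, L[3]='N', prepend. Next row=LF[3]=2
  step 5: row=2, L[2]='N', prepend. Next row=LF[2]=1
  step 6: row=1, L[1]='m', prepend. Next row=LF[1]=4
Reversed output: mNNNn$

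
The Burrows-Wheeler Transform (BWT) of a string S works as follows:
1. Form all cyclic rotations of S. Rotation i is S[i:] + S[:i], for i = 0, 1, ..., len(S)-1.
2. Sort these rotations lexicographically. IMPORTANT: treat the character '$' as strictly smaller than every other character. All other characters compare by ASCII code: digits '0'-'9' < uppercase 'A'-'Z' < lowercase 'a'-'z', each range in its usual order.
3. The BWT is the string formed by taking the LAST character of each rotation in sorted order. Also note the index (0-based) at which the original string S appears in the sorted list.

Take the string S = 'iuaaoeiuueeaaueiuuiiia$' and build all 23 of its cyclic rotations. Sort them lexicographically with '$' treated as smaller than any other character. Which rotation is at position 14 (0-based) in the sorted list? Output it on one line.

Answer: iuueeaaueiuuiiia$iuaaoe

Derivation:
All 23 rotations (rotation i = S[i:]+S[:i]):
  rot[0] = iuaaoeiuueeaaueiuuiiia$
  rot[1] = uaaoeiuueeaaueiuuiiia$i
  rot[2] = aaoeiuueeaaueiuuiiia$iu
  rot[3] = aoeiuueeaaueiuuiiia$iua
  rot[4] = oeiuueeaaueiuuiiia$iuaa
  rot[5] = eiuueeaaueiuuiiia$iuaao
  rot[6] = iuueeaaueiuuiiia$iuaaoe
  rot[7] = uueeaaueiuuiiia$iuaaoei
  rot[8] = ueeaaueiuuiiia$iuaaoeiu
  rot[9] = eeaaueiuuiiia$iuaaoeiuu
  rot[10] = eaaueiuuiiia$iuaaoeiuue
  rot[11] = aaueiuuiiia$iuaaoeiuuee
  rot[12] = aueiuuiiia$iuaaoeiuueea
  rot[13] = ueiuuiiia$iuaaoeiuueeaa
  rot[14] = eiuuiiia$iuaaoeiuueeaau
  rot[15] = iuuiiia$iuaaoeiuueeaaue
  rot[16] = uuiiia$iuaaoeiuueeaauei
  rot[17] = uiiia$iuaaoeiuueeaaueiu
  rot[18] = iiia$iuaaoeiuueeaaueiuu
  rot[19] = iia$iuaaoeiuueeaaueiuui
  rot[20] = ia$iuaaoeiuueeaaueiuuii
  rot[21] = a$iuaaoeiuueeaaueiuuiii
  rot[22] = $iuaaoeiuueeaaueiuuiiia
Sorted (with $ < everything):
  sorted[0] = $iuaaoeiuueeaaueiuuiiia
  sorted[1] = a$iuaaoeiuueeaaueiuuiii
  sorted[2] = aaoeiuueeaaueiuuiiia$iu
  sorted[3] = aaueiuuiiia$iuaaoeiuuee
  sorted[4] = aoeiuueeaaueiuuiiia$iua
  sorted[5] = aueiuuiiia$iuaaoeiuueea
  sorted[6] = eaaueiuuiiia$iuaaoeiuue
  sorted[7] = eeaaueiuuiiia$iuaaoeiuu
  sorted[8] = eiuueeaaueiuuiiia$iuaao
  sorted[9] = eiuuiiia$iuaaoeiuueeaau
  sorted[10] = ia$iuaaoeiuueeaaueiuuii
  sorted[11] = iia$iuaaoeiuueeaaueiuui
  sorted[12] = iiia$iuaaoeiuueeaaueiuu
  sorted[13] = iuaaoeiuueeaaueiuuiiia$
  sorted[14] = iuueeaaueiuuiiia$iuaaoe
  sorted[15] = iuuiiia$iuaaoeiuueeaaue
  sorted[16] = oeiuueeaaueiuuiiia$iuaa
  sorted[17] = uaaoeiuueeaaueiuuiiia$i
  sorted[18] = ueeaaueiuuiiia$iuaaoeiu
  sorted[19] = ueiuuiiia$iuaaoeiuueeaa
  sorted[20] = uiiia$iuaaoeiuueeaaueiu
  sorted[21] = uueeaaueiuuiiia$iuaaoei
  sorted[22] = uuiiia$iuaaoeiuueeaauei
sorted[14] = iuueeaaueiuuiiia$iuaaoe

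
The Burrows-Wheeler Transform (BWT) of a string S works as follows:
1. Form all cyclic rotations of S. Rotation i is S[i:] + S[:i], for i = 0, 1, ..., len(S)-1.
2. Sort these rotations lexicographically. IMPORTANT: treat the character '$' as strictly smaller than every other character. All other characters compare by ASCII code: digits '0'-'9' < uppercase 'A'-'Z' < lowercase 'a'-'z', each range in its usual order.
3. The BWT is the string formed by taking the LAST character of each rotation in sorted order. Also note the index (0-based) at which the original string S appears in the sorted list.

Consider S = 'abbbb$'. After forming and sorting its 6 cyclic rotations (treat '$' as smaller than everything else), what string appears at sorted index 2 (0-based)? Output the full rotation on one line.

Answer: b$abbb

Derivation:
All 6 rotations (rotation i = S[i:]+S[:i]):
  rot[0] = abbbb$
  rot[1] = bbbb$a
  rot[2] = bbb$ab
  rot[3] = bb$abb
  rot[4] = b$abbb
  rot[5] = $abbbb
Sorted (with $ < everything):
  sorted[0] = $abbbb
  sorted[1] = abbbb$
  sorted[2] = b$abbb
  sorted[3] = bb$abb
  sorted[4] = bbb$ab
  sorted[5] = bbbb$a
sorted[2] = b$abbb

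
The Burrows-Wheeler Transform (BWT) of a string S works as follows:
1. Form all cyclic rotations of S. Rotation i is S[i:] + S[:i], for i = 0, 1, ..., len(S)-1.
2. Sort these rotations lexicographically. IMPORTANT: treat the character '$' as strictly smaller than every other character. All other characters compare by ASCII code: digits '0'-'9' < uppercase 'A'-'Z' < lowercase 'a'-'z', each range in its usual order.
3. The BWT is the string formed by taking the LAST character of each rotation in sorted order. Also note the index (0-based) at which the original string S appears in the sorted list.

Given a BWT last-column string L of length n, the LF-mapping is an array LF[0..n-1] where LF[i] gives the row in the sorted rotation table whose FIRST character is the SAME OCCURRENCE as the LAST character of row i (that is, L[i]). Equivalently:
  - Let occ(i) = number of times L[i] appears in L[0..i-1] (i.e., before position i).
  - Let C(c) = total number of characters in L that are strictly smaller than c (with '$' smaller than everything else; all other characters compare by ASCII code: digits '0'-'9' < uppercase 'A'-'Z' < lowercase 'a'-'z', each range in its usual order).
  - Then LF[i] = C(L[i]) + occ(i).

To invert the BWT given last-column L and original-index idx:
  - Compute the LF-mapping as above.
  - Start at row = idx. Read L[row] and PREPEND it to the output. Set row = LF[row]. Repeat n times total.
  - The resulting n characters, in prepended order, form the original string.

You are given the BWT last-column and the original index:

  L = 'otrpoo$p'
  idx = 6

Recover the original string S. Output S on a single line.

LF mapping: 1 7 6 4 2 3 0 5
Walk LF starting at row 6, prepending L[row]:
  step 1: row=6, L[6]='$', prepend. Next row=LF[6]=0
  step 2: row=0, L[0]='o', prepend. Next row=LF[0]=1
  step 3: row=1, L[1]='t', prepend. Next row=LF[1]=7
  step 4: row=7, L[7]='p', prepend. Next row=LF[7]=5
  step 5: row=5, L[5]='o', prepend. Next row=LF[5]=3
  step 6: row=3, L[3]='p', prepend. Next row=LF[3]=4
  step 7: row=4, L[4]='o', prepend. Next row=LF[4]=2
  step 8: row=2, L[2]='r', prepend. Next row=LF[2]=6
Reversed output: ropopto$

Answer: ropopto$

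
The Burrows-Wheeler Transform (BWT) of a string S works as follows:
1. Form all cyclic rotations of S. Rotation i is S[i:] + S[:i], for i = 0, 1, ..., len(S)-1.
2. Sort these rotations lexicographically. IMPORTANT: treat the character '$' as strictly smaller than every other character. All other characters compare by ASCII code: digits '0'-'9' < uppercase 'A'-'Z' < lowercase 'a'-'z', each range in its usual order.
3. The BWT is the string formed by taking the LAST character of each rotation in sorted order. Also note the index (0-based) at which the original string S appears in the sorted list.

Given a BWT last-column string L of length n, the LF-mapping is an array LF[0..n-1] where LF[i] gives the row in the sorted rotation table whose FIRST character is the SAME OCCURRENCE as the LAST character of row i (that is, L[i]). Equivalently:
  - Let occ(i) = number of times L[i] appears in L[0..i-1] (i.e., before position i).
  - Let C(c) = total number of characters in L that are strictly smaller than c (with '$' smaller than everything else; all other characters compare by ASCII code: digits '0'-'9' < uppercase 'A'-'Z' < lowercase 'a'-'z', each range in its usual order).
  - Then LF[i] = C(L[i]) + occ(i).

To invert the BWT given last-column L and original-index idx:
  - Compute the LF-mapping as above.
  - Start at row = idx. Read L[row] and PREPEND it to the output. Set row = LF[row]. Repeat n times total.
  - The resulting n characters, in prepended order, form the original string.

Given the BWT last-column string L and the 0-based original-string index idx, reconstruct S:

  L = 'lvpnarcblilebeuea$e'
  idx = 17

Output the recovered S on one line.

Answer: unbelievableparcel$

Derivation:
LF mapping: 11 18 15 14 1 16 5 3 12 10 13 6 4 7 17 8 2 0 9
Walk LF starting at row 17, prepending L[row]:
  step 1: row=17, L[17]='$', prepend. Next row=LF[17]=0
  step 2: row=0, L[0]='l', prepend. Next row=LF[0]=11
  step 3: row=11, L[11]='e', prepend. Next row=LF[11]=6
  step 4: row=6, L[6]='c', prepend. Next row=LF[6]=5
  step 5: row=5, L[5]='r', prepend. Next row=LF[5]=16
  step 6: row=16, L[16]='a', prepend. Next row=LF[16]=2
  step 7: row=2, L[2]='p', prepend. Next row=LF[2]=15
  step 8: row=15, L[15]='e', prepend. Next row=LF[15]=8
  step 9: row=8, L[8]='l', prepend. Next row=LF[8]=12
  step 10: row=12, L[12]='b', prepend. Next row=LF[12]=4
  step 11: row=4, L[4]='a', prepend. Next row=LF[4]=1
  step 12: row=1, L[1]='v', prepend. Next row=LF[1]=18
  step 13: row=18, L[18]='e', prepend. Next row=LF[18]=9
  step 14: row=9, L[9]='i', prepend. Next row=LF[9]=10
  step 15: row=10, L[10]='l', prepend. Next row=LF[10]=13
  step 16: row=13, L[13]='e', prepend. Next row=LF[13]=7
  step 17: row=7, L[7]='b', prepend. Next row=LF[7]=3
  step 18: row=3, L[3]='n', prepend. Next row=LF[3]=14
  step 19: row=14, L[14]='u', prepend. Next row=LF[14]=17
Reversed output: unbelievableparcel$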